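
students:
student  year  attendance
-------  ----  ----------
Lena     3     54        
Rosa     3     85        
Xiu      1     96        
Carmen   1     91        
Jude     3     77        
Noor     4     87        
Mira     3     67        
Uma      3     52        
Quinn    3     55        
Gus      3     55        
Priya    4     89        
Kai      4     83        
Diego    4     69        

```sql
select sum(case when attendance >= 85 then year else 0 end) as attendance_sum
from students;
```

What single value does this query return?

student=Lena: ✗
student=Rosa: ✓ → 3
student=Xiu: ✓ → 1
student=Carmen: ✓ → 1
student=Jude: ✗
student=Noor: ✓ → 4
student=Mira: ✗
student=Uma: ✗
student=Quinn: ✗
student=Gus: ✗
student=Priya: ✓ → 4
student=Kai: ✗
student=Diego: ✗
attendance_sum = 3 + 1 + 1 + 4 + 4 = 13

13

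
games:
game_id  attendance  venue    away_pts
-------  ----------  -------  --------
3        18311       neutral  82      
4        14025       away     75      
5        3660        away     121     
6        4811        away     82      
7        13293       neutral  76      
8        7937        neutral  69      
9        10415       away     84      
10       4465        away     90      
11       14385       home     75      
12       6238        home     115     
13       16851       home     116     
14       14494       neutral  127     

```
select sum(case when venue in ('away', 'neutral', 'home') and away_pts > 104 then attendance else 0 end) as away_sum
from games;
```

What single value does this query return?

41243

game_id=3: ✗
game_id=4: ✗
game_id=5: ✓ → 3660
game_id=6: ✗
game_id=7: ✗
game_id=8: ✗
game_id=9: ✗
game_id=10: ✗
game_id=11: ✗
game_id=12: ✓ → 6238
game_id=13: ✓ → 16851
game_id=14: ✓ → 14494
away_sum = 3660 + 6238 + 16851 + 14494 = 41243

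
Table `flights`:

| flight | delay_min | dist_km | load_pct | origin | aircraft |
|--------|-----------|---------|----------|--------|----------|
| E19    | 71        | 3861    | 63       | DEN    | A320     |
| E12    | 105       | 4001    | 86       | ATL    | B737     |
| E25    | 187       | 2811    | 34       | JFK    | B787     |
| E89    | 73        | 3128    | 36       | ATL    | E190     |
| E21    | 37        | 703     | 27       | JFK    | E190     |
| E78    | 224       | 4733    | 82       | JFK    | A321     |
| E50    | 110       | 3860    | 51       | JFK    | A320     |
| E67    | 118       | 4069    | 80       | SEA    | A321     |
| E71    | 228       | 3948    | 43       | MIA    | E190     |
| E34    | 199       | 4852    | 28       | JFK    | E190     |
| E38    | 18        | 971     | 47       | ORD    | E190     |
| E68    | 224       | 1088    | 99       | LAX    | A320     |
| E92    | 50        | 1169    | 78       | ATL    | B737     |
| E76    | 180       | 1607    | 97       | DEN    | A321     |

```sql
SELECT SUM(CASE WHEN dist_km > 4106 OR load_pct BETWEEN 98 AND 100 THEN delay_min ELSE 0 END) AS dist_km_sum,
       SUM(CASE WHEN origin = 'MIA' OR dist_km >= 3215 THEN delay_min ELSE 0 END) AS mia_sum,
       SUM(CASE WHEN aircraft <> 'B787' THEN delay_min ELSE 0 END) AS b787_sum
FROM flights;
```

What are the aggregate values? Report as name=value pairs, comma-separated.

[dist_km_sum: dist_km > 4106 OR load_pct BETWEEN 98 AND 100]
flight=E19: ✗
flight=E12: ✗
flight=E25: ✗
flight=E89: ✗
flight=E21: ✗
flight=E78: ✓ → 224
flight=E50: ✗
flight=E67: ✗
flight=E71: ✗
flight=E34: ✓ → 199
flight=E38: ✗
flight=E68: ✓ → 224
flight=E92: ✗
flight=E76: ✗
dist_km_sum = 224 + 199 + 224 = 647
—
[mia_sum: origin = 'MIA' OR dist_km >= 3215]
flight=E19: ✓ → 71
flight=E12: ✓ → 105
flight=E25: ✗
flight=E89: ✗
flight=E21: ✗
flight=E78: ✓ → 224
flight=E50: ✓ → 110
flight=E67: ✓ → 118
flight=E71: ✓ → 228
flight=E34: ✓ → 199
flight=E38: ✗
flight=E68: ✗
flight=E92: ✗
flight=E76: ✗
mia_sum = 71 + 105 + 224 + 110 + 118 + 228 + 199 = 1055
—
[b787_sum: aircraft <> 'B787']
flight=E19: ✓ → 71
flight=E12: ✓ → 105
flight=E25: ✗
flight=E89: ✓ → 73
flight=E21: ✓ → 37
flight=E78: ✓ → 224
flight=E50: ✓ → 110
flight=E67: ✓ → 118
flight=E71: ✓ → 228
flight=E34: ✓ → 199
flight=E38: ✓ → 18
flight=E68: ✓ → 224
flight=E92: ✓ → 50
flight=E76: ✓ → 180
b787_sum = 71 + 105 + 73 + 37 + 224 + 110 + 118 + 228 + 199 + 18 + 224 + 50 + 180 = 1637

dist_km_sum=647, mia_sum=1055, b787_sum=1637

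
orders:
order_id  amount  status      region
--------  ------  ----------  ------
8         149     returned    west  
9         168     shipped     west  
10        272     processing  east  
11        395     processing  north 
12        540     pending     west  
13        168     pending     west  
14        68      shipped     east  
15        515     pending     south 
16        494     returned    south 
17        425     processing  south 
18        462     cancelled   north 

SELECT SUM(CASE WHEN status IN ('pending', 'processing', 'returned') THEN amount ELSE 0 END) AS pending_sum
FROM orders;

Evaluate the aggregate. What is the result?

order_id=8: ✓ → 149
order_id=9: ✗
order_id=10: ✓ → 272
order_id=11: ✓ → 395
order_id=12: ✓ → 540
order_id=13: ✓ → 168
order_id=14: ✗
order_id=15: ✓ → 515
order_id=16: ✓ → 494
order_id=17: ✓ → 425
order_id=18: ✗
pending_sum = 149 + 272 + 395 + 540 + 168 + 515 + 494 + 425 = 2958

2958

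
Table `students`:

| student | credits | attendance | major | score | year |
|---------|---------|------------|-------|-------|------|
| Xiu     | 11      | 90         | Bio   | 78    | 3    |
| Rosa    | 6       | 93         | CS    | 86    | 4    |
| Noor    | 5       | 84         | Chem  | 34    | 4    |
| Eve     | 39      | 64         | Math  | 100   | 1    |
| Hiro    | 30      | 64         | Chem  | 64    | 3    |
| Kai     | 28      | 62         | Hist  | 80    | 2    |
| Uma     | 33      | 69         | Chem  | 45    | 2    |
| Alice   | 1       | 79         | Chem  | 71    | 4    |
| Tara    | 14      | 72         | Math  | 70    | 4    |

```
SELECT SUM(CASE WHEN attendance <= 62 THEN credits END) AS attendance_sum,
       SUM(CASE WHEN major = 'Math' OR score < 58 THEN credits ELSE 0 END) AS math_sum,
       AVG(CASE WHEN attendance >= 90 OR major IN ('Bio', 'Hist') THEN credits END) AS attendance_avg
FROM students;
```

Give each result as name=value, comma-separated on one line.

[attendance_sum: attendance <= 62]
student=Xiu: ✗
student=Rosa: ✗
student=Noor: ✗
student=Eve: ✗
student=Hiro: ✗
student=Kai: ✓ → 28
student=Uma: ✗
student=Alice: ✗
student=Tara: ✗
attendance_sum = 28
—
[math_sum: major = 'Math' OR score < 58]
student=Xiu: ✗
student=Rosa: ✗
student=Noor: ✓ → 5
student=Eve: ✓ → 39
student=Hiro: ✗
student=Kai: ✗
student=Uma: ✓ → 33
student=Alice: ✗
student=Tara: ✓ → 14
math_sum = 5 + 39 + 33 + 14 = 91
—
[attendance_avg: attendance >= 90 OR major IN ('Bio', 'Hist')]
student=Xiu: ✓ → 11
student=Rosa: ✓ → 6
student=Noor: ✗
student=Eve: ✗
student=Hiro: ✗
student=Kai: ✓ → 28
student=Uma: ✗
student=Alice: ✗
student=Tara: ✗
attendance_avg = (11 + 6 + 28) / 3 = 15

attendance_sum=28, math_sum=91, attendance_avg=15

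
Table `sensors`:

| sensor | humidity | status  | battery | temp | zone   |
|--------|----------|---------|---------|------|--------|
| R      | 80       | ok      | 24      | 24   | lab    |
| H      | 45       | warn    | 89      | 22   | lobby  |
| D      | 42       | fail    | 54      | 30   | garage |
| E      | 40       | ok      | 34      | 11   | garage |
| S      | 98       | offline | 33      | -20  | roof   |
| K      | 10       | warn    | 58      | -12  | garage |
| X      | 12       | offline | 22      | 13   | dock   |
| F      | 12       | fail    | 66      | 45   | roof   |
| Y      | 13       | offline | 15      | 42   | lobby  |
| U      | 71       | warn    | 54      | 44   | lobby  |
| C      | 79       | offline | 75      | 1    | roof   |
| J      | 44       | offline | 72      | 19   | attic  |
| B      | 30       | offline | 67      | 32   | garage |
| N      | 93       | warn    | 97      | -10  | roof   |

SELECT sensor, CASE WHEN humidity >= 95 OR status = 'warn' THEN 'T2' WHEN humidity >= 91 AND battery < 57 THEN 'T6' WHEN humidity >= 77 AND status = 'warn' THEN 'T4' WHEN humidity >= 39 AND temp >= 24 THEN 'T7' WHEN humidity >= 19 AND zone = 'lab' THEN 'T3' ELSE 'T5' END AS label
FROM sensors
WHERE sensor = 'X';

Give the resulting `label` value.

sensor = X: humidity=12, status=offline, battery=22, temp=13, zone=dock.
humidity >= 95 OR status = 'warn' → false
humidity >= 91 AND battery < 57 → false
humidity >= 77 AND status = 'warn' → false
humidity >= 39 AND temp >= 24 → false
humidity >= 19 AND zone = 'lab' → false
No prior WHEN matched → ELSE → T5

T5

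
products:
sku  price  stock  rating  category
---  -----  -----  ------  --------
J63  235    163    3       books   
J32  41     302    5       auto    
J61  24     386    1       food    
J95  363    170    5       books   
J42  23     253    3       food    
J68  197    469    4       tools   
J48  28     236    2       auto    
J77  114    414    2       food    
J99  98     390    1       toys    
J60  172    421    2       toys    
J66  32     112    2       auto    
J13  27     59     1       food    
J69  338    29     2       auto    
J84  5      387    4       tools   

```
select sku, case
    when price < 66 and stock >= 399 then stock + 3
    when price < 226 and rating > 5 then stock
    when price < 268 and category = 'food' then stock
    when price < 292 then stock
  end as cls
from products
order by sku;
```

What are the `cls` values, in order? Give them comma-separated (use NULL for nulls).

59, 302, 253, 236, 421, 386, 163, 112, 469, NULL, 414, 387, NULL, 390

sku=J13: price < 268 and category = 'food' → 59
sku=J32: price < 292 → 302
sku=J42: price < 268 and category = 'food' → 253
sku=J48: price < 292 → 236
sku=J60: price < 292 → 421
sku=J61: price < 268 and category = 'food' → 386
sku=J63: price < 292 → 163
sku=J66: price < 292 → 112
sku=J68: price < 292 → 469
sku=J69: (no match → NULL) → NULL
sku=J77: price < 268 and category = 'food' → 414
sku=J84: price < 292 → 387
sku=J95: (no match → NULL) → NULL
sku=J99: price < 292 → 390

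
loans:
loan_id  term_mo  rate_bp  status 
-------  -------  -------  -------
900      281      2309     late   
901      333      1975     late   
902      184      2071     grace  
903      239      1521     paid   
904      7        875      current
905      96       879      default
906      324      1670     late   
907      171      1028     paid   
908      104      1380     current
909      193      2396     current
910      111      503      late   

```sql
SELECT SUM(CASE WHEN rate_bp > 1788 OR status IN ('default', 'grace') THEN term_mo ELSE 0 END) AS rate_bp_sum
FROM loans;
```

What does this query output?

loan_id=900: ✓ → 281
loan_id=901: ✓ → 333
loan_id=902: ✓ → 184
loan_id=903: ✗
loan_id=904: ✗
loan_id=905: ✓ → 96
loan_id=906: ✗
loan_id=907: ✗
loan_id=908: ✗
loan_id=909: ✓ → 193
loan_id=910: ✗
rate_bp_sum = 281 + 333 + 184 + 96 + 193 = 1087

1087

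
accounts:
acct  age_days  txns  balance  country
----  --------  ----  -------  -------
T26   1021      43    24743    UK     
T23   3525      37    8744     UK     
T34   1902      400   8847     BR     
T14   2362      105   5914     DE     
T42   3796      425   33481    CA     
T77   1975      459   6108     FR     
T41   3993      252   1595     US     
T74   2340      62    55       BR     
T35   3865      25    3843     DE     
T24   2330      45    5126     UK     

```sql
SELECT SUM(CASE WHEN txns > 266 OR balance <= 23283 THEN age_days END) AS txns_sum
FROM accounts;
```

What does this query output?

26088

acct=T26: ✗
acct=T23: ✓ → 3525
acct=T34: ✓ → 1902
acct=T14: ✓ → 2362
acct=T42: ✓ → 3796
acct=T77: ✓ → 1975
acct=T41: ✓ → 3993
acct=T74: ✓ → 2340
acct=T35: ✓ → 3865
acct=T24: ✓ → 2330
txns_sum = 3525 + 1902 + 2362 + 3796 + 1975 + 3993 + 2340 + 3865 + 2330 = 26088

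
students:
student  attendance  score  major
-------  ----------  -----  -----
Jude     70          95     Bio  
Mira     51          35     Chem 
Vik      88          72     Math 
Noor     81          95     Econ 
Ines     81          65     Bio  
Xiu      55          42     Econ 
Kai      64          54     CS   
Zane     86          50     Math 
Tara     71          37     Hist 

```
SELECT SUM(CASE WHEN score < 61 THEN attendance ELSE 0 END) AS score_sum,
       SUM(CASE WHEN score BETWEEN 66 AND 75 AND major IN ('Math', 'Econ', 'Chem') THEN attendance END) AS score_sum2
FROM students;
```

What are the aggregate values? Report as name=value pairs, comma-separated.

score_sum=327, score_sum2=88

[score_sum: score < 61]
student=Jude: ✗
student=Mira: ✓ → 51
student=Vik: ✗
student=Noor: ✗
student=Ines: ✗
student=Xiu: ✓ → 55
student=Kai: ✓ → 64
student=Zane: ✓ → 86
student=Tara: ✓ → 71
score_sum = 51 + 55 + 64 + 86 + 71 = 327
—
[score_sum2: score BETWEEN 66 AND 75 AND major IN ('Math', 'Econ', 'Chem')]
student=Jude: ✗
student=Mira: ✗
student=Vik: ✓ → 88
student=Noor: ✗
student=Ines: ✗
student=Xiu: ✗
student=Kai: ✗
student=Zane: ✗
student=Tara: ✗
score_sum2 = 88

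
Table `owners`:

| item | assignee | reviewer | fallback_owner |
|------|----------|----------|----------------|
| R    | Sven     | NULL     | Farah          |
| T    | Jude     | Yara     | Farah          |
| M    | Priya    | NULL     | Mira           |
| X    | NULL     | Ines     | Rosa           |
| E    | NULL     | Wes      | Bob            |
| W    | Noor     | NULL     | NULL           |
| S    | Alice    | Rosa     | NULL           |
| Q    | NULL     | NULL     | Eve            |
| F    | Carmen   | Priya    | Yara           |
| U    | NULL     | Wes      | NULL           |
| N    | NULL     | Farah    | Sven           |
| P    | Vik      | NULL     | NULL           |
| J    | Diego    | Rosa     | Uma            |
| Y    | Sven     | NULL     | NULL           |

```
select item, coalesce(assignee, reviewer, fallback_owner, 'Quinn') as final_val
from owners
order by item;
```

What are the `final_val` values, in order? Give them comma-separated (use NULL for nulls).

Wes, Carmen, Diego, Priya, Farah, Vik, Eve, Sven, Alice, Jude, Wes, Noor, Ines, Sven

item=E: assignee=NULL, reviewer=Wes → Wes
item=F: assignee=Carmen → Carmen
item=J: assignee=Diego → Diego
item=M: assignee=Priya → Priya
item=N: assignee=NULL, reviewer=Farah → Farah
item=P: assignee=Vik → Vik
item=Q: assignee=NULL, reviewer=NULL, fallback_owner=Eve → Eve
item=R: assignee=Sven → Sven
item=S: assignee=Alice → Alice
item=T: assignee=Jude → Jude
item=U: assignee=NULL, reviewer=Wes → Wes
item=W: assignee=Noor → Noor
item=X: assignee=NULL, reviewer=Ines → Ines
item=Y: assignee=Sven → Sven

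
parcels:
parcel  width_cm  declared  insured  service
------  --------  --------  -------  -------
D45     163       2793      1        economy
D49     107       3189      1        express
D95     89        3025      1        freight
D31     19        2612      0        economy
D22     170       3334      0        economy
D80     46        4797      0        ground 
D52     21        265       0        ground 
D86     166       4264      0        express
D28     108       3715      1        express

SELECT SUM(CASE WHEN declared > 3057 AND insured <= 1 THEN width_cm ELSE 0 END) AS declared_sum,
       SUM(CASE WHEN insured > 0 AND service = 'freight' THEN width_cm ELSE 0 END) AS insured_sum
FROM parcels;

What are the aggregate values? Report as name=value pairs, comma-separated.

[declared_sum: declared > 3057 AND insured <= 1]
parcel=D45: ✗
parcel=D49: ✓ → 107
parcel=D95: ✗
parcel=D31: ✗
parcel=D22: ✓ → 170
parcel=D80: ✓ → 46
parcel=D52: ✗
parcel=D86: ✓ → 166
parcel=D28: ✓ → 108
declared_sum = 107 + 170 + 46 + 166 + 108 = 597
—
[insured_sum: insured > 0 AND service = 'freight']
parcel=D45: ✗
parcel=D49: ✗
parcel=D95: ✓ → 89
parcel=D31: ✗
parcel=D22: ✗
parcel=D80: ✗
parcel=D52: ✗
parcel=D86: ✗
parcel=D28: ✗
insured_sum = 89

declared_sum=597, insured_sum=89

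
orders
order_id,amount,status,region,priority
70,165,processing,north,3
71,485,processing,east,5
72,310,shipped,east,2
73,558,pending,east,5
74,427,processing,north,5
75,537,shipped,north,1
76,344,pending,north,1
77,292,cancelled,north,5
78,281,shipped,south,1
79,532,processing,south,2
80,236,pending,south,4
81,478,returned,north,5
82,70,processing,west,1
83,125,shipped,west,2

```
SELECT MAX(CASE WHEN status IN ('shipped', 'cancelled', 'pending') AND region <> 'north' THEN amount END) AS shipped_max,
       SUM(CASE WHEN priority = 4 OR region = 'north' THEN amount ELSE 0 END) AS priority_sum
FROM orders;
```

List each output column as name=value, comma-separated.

shipped_max=558, priority_sum=2479

[shipped_max: status IN ('shipped', 'cancelled', 'pending') AND region <> 'north']
order_id=70: ✗
order_id=71: ✗
order_id=72: ✓ → 310
order_id=73: ✓ → 558
order_id=74: ✗
order_id=75: ✗
order_id=76: ✗
order_id=77: ✗
order_id=78: ✓ → 281
order_id=79: ✗
order_id=80: ✓ → 236
order_id=81: ✗
order_id=82: ✗
order_id=83: ✓ → 125
shipped_max = MAX(310, 558, 281, 236, 125) = 558
—
[priority_sum: priority = 4 OR region = 'north']
order_id=70: ✓ → 165
order_id=71: ✗
order_id=72: ✗
order_id=73: ✗
order_id=74: ✓ → 427
order_id=75: ✓ → 537
order_id=76: ✓ → 344
order_id=77: ✓ → 292
order_id=78: ✗
order_id=79: ✗
order_id=80: ✓ → 236
order_id=81: ✓ → 478
order_id=82: ✗
order_id=83: ✗
priority_sum = 165 + 427 + 537 + 344 + 292 + 236 + 478 = 2479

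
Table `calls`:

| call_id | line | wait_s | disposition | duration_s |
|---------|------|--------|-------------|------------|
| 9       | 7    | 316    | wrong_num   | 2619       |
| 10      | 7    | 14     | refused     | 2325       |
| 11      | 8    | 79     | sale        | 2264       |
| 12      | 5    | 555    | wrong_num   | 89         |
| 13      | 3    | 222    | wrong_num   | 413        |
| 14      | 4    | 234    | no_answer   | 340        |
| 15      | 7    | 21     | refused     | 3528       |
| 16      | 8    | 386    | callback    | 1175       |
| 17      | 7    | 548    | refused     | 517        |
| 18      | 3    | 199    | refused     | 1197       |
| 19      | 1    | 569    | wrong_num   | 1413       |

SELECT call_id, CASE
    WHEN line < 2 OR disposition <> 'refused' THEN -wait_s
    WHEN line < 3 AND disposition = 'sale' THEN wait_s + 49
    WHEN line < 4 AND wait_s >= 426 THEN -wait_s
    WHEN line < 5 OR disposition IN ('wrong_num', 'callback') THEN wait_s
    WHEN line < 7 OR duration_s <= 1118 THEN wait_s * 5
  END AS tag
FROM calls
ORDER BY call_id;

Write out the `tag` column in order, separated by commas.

call_id=9: line < 2 OR disposition <> 'refused' → -316
call_id=10: (no match → NULL) → NULL
call_id=11: line < 2 OR disposition <> 'refused' → -79
call_id=12: line < 2 OR disposition <> 'refused' → -555
call_id=13: line < 2 OR disposition <> 'refused' → -222
call_id=14: line < 2 OR disposition <> 'refused' → -234
call_id=15: (no match → NULL) → NULL
call_id=16: line < 2 OR disposition <> 'refused' → -386
call_id=17: line < 7 OR duration_s <= 1118 → 2740
call_id=18: line < 5 OR disposition IN ('wrong_num', 'callback') → 199
call_id=19: line < 2 OR disposition <> 'refused' → -569

-316, NULL, -79, -555, -222, -234, NULL, -386, 2740, 199, -569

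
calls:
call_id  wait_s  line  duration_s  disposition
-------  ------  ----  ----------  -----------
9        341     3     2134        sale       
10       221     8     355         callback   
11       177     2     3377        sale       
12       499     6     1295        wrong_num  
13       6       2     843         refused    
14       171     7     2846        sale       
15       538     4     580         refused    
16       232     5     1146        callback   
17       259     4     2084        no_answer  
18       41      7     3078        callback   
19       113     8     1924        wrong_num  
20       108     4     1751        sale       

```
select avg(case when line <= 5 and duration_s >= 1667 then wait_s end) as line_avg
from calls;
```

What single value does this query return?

call_id=9: ✓ → 341
call_id=10: ✗
call_id=11: ✓ → 177
call_id=12: ✗
call_id=13: ✗
call_id=14: ✗
call_id=15: ✗
call_id=16: ✗
call_id=17: ✓ → 259
call_id=18: ✗
call_id=19: ✗
call_id=20: ✓ → 108
line_avg = (341 + 177 + 259 + 108) / 4 = 221.25

221.25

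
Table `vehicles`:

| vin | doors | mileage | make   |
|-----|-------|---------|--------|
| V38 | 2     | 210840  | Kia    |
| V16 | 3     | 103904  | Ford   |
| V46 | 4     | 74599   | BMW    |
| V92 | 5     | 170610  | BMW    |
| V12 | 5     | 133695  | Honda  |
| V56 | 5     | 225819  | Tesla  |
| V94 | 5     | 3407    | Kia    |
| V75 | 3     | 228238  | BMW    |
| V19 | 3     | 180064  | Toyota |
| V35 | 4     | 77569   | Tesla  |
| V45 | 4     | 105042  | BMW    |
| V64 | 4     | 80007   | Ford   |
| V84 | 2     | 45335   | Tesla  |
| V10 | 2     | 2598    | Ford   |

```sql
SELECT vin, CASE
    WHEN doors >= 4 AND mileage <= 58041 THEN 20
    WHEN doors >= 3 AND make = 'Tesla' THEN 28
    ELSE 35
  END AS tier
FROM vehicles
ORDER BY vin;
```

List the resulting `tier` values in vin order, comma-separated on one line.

35, 35, 35, 35, 28, 35, 35, 35, 28, 35, 35, 35, 35, 20

vin=V10: ELSE → 35
vin=V12: ELSE → 35
vin=V16: ELSE → 35
vin=V19: ELSE → 35
vin=V35: doors >= 3 AND make = 'Tesla' → 28
vin=V38: ELSE → 35
vin=V45: ELSE → 35
vin=V46: ELSE → 35
vin=V56: doors >= 3 AND make = 'Tesla' → 28
vin=V64: ELSE → 35
vin=V75: ELSE → 35
vin=V84: ELSE → 35
vin=V92: ELSE → 35
vin=V94: doors >= 4 AND mileage <= 58041 → 20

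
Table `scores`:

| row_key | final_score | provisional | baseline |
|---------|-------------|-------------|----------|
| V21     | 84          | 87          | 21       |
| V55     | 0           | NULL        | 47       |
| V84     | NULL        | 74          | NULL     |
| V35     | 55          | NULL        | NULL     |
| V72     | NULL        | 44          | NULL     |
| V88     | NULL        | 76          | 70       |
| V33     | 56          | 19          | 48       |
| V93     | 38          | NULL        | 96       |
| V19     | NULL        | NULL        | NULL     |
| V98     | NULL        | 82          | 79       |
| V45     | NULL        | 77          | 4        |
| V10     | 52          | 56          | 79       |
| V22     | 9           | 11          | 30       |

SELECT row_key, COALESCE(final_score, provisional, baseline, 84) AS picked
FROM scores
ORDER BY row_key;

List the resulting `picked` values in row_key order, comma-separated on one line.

52, 84, 84, 9, 56, 55, 77, 0, 44, 74, 76, 38, 82

row_key=V10: final_score=52 → 52
row_key=V19: final_score=NULL, provisional=NULL, baseline=NULL, → literal 84 → 84
row_key=V21: final_score=84 → 84
row_key=V22: final_score=9 → 9
row_key=V33: final_score=56 → 56
row_key=V35: final_score=55 → 55
row_key=V45: final_score=NULL, provisional=77 → 77
row_key=V55: final_score=0 → 0
row_key=V72: final_score=NULL, provisional=44 → 44
row_key=V84: final_score=NULL, provisional=74 → 74
row_key=V88: final_score=NULL, provisional=76 → 76
row_key=V93: final_score=38 → 38
row_key=V98: final_score=NULL, provisional=82 → 82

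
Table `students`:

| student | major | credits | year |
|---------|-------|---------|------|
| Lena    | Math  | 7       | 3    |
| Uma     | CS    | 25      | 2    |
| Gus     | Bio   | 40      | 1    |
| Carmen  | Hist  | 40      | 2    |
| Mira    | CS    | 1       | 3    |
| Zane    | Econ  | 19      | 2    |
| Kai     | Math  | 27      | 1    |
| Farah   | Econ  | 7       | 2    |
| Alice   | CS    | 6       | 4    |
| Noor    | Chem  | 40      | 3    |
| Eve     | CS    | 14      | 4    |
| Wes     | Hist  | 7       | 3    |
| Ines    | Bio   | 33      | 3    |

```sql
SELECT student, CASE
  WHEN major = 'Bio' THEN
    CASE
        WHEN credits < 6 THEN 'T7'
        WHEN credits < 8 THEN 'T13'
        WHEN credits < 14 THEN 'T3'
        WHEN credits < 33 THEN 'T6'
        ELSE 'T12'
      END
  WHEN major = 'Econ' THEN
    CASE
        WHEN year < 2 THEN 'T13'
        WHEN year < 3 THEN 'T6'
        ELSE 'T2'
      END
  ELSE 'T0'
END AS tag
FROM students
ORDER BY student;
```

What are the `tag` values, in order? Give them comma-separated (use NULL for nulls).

student=Alice: major='CS' → outer ELSE → T0
student=Carmen: major='Hist' → outer ELSE → T0
student=Eve: major='CS' → outer ELSE → T0
student=Farah: major='Econ' → inner[year < 3] → T6
student=Gus: major='Bio' → inner[ELSE] → T12
student=Ines: major='Bio' → inner[ELSE] → T12
student=Kai: major='Math' → outer ELSE → T0
student=Lena: major='Math' → outer ELSE → T0
student=Mira: major='CS' → outer ELSE → T0
student=Noor: major='Chem' → outer ELSE → T0
student=Uma: major='CS' → outer ELSE → T0
student=Wes: major='Hist' → outer ELSE → T0
student=Zane: major='Econ' → inner[year < 3] → T6

T0, T0, T0, T6, T12, T12, T0, T0, T0, T0, T0, T0, T6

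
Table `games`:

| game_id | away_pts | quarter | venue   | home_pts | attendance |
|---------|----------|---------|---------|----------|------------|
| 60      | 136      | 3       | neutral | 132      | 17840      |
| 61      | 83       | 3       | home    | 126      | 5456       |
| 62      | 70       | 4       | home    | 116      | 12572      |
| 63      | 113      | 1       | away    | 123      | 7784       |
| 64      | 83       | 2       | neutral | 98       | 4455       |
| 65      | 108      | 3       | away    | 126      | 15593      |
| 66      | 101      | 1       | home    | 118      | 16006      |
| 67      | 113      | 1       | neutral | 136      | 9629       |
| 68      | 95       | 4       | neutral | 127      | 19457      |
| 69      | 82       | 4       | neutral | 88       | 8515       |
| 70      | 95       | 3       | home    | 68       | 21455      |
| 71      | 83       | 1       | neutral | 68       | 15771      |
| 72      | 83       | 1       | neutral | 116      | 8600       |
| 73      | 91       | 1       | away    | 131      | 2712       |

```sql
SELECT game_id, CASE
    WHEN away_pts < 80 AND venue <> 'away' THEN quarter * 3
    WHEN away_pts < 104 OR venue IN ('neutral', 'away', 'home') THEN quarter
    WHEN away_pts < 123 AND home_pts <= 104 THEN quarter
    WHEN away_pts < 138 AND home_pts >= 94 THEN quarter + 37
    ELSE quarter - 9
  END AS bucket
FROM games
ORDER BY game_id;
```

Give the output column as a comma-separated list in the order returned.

3, 3, 12, 1, 2, 3, 1, 1, 4, 4, 3, 1, 1, 1

game_id=60: away_pts < 104 OR venue IN ('neutral', 'away', 'home') → 3
game_id=61: away_pts < 104 OR venue IN ('neutral', 'away', 'home') → 3
game_id=62: away_pts < 80 AND venue <> 'away' → 12
game_id=63: away_pts < 104 OR venue IN ('neutral', 'away', 'home') → 1
game_id=64: away_pts < 104 OR venue IN ('neutral', 'away', 'home') → 2
game_id=65: away_pts < 104 OR venue IN ('neutral', 'away', 'home') → 3
game_id=66: away_pts < 104 OR venue IN ('neutral', 'away', 'home') → 1
game_id=67: away_pts < 104 OR venue IN ('neutral', 'away', 'home') → 1
game_id=68: away_pts < 104 OR venue IN ('neutral', 'away', 'home') → 4
game_id=69: away_pts < 104 OR venue IN ('neutral', 'away', 'home') → 4
game_id=70: away_pts < 104 OR venue IN ('neutral', 'away', 'home') → 3
game_id=71: away_pts < 104 OR venue IN ('neutral', 'away', 'home') → 1
game_id=72: away_pts < 104 OR venue IN ('neutral', 'away', 'home') → 1
game_id=73: away_pts < 104 OR venue IN ('neutral', 'away', 'home') → 1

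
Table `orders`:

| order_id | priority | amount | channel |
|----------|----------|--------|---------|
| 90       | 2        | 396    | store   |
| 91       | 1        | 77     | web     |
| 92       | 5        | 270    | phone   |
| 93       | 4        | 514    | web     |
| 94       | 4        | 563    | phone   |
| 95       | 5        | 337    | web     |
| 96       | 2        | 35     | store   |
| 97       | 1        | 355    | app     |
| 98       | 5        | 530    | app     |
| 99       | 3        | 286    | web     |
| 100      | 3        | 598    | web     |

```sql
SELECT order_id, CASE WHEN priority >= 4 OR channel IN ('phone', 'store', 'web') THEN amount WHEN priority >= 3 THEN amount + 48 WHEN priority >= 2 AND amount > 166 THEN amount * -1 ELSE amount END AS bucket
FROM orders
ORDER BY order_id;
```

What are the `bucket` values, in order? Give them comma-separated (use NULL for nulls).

396, 77, 270, 514, 563, 337, 35, 355, 530, 286, 598

order_id=90: priority >= 4 OR channel IN ('phone', 'store', 'web') → 396
order_id=91: priority >= 4 OR channel IN ('phone', 'store', 'web') → 77
order_id=92: priority >= 4 OR channel IN ('phone', 'store', 'web') → 270
order_id=93: priority >= 4 OR channel IN ('phone', 'store', 'web') → 514
order_id=94: priority >= 4 OR channel IN ('phone', 'store', 'web') → 563
order_id=95: priority >= 4 OR channel IN ('phone', 'store', 'web') → 337
order_id=96: priority >= 4 OR channel IN ('phone', 'store', 'web') → 35
order_id=97: ELSE → 355
order_id=98: priority >= 4 OR channel IN ('phone', 'store', 'web') → 530
order_id=99: priority >= 4 OR channel IN ('phone', 'store', 'web') → 286
order_id=100: priority >= 4 OR channel IN ('phone', 'store', 'web') → 598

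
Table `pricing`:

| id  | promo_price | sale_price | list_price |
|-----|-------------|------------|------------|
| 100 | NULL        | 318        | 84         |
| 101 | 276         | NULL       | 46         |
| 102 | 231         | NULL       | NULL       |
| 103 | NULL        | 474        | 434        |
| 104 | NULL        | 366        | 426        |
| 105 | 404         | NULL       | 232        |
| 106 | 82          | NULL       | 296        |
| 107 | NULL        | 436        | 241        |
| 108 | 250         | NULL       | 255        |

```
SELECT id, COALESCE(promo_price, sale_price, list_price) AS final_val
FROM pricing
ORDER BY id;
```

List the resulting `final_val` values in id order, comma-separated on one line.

318, 276, 231, 474, 366, 404, 82, 436, 250

id=100: promo_price=NULL, sale_price=318 → 318
id=101: promo_price=276 → 276
id=102: promo_price=231 → 231
id=103: promo_price=NULL, sale_price=474 → 474
id=104: promo_price=NULL, sale_price=366 → 366
id=105: promo_price=404 → 404
id=106: promo_price=82 → 82
id=107: promo_price=NULL, sale_price=436 → 436
id=108: promo_price=250 → 250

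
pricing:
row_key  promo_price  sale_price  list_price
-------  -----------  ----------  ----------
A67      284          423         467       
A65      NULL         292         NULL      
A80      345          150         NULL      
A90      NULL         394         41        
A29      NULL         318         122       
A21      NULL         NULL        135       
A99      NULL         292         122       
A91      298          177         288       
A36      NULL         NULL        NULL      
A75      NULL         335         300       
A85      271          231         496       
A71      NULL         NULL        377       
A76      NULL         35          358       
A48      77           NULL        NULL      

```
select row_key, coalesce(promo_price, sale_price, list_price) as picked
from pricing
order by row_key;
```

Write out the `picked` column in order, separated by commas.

135, 318, NULL, 77, 292, 284, 377, 335, 35, 345, 271, 394, 298, 292

row_key=A21: promo_price=NULL, sale_price=NULL, list_price=135 → 135
row_key=A29: promo_price=NULL, sale_price=318 → 318
row_key=A36: promo_price=NULL, sale_price=NULL, list_price=NULL (all NULL) → NULL
row_key=A48: promo_price=77 → 77
row_key=A65: promo_price=NULL, sale_price=292 → 292
row_key=A67: promo_price=284 → 284
row_key=A71: promo_price=NULL, sale_price=NULL, list_price=377 → 377
row_key=A75: promo_price=NULL, sale_price=335 → 335
row_key=A76: promo_price=NULL, sale_price=35 → 35
row_key=A80: promo_price=345 → 345
row_key=A85: promo_price=271 → 271
row_key=A90: promo_price=NULL, sale_price=394 → 394
row_key=A91: promo_price=298 → 298
row_key=A99: promo_price=NULL, sale_price=292 → 292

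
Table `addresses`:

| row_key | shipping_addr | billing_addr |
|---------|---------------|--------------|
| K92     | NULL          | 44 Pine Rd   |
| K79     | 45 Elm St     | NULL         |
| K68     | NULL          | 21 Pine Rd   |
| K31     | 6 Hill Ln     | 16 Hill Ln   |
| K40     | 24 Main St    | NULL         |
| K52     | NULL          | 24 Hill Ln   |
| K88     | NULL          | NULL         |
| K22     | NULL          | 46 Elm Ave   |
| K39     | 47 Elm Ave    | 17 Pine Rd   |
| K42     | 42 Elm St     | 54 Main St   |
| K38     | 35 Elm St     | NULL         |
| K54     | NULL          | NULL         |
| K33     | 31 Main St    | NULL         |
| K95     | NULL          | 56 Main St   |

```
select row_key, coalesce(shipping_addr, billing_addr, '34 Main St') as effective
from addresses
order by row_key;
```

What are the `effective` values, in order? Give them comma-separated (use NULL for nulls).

46 Elm Ave, 6 Hill Ln, 31 Main St, 35 Elm St, 47 Elm Ave, 24 Main St, 42 Elm St, 24 Hill Ln, 34 Main St, 21 Pine Rd, 45 Elm St, 34 Main St, 44 Pine Rd, 56 Main St

row_key=K22: shipping_addr=NULL, billing_addr=46 Elm Ave → 46 Elm Ave
row_key=K31: shipping_addr=6 Hill Ln → 6 Hill Ln
row_key=K33: shipping_addr=31 Main St → 31 Main St
row_key=K38: shipping_addr=35 Elm St → 35 Elm St
row_key=K39: shipping_addr=47 Elm Ave → 47 Elm Ave
row_key=K40: shipping_addr=24 Main St → 24 Main St
row_key=K42: shipping_addr=42 Elm St → 42 Elm St
row_key=K52: shipping_addr=NULL, billing_addr=24 Hill Ln → 24 Hill Ln
row_key=K54: shipping_addr=NULL, billing_addr=NULL, → literal 34 Main St → 34 Main St
row_key=K68: shipping_addr=NULL, billing_addr=21 Pine Rd → 21 Pine Rd
row_key=K79: shipping_addr=45 Elm St → 45 Elm St
row_key=K88: shipping_addr=NULL, billing_addr=NULL, → literal 34 Main St → 34 Main St
row_key=K92: shipping_addr=NULL, billing_addr=44 Pine Rd → 44 Pine Rd
row_key=K95: shipping_addr=NULL, billing_addr=56 Main St → 56 Main St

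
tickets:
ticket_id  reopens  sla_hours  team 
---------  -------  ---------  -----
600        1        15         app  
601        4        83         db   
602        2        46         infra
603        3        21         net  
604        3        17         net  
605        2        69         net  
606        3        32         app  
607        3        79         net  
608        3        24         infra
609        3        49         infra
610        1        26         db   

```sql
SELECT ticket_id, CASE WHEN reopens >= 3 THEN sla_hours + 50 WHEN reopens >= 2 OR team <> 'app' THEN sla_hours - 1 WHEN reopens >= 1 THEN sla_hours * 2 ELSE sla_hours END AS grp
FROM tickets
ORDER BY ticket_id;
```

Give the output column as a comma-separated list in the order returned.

ticket_id=600: reopens >= 1 → 30
ticket_id=601: reopens >= 3 → 133
ticket_id=602: reopens >= 2 OR team <> 'app' → 45
ticket_id=603: reopens >= 3 → 71
ticket_id=604: reopens >= 3 → 67
ticket_id=605: reopens >= 2 OR team <> 'app' → 68
ticket_id=606: reopens >= 3 → 82
ticket_id=607: reopens >= 3 → 129
ticket_id=608: reopens >= 3 → 74
ticket_id=609: reopens >= 3 → 99
ticket_id=610: reopens >= 2 OR team <> 'app' → 25

30, 133, 45, 71, 67, 68, 82, 129, 74, 99, 25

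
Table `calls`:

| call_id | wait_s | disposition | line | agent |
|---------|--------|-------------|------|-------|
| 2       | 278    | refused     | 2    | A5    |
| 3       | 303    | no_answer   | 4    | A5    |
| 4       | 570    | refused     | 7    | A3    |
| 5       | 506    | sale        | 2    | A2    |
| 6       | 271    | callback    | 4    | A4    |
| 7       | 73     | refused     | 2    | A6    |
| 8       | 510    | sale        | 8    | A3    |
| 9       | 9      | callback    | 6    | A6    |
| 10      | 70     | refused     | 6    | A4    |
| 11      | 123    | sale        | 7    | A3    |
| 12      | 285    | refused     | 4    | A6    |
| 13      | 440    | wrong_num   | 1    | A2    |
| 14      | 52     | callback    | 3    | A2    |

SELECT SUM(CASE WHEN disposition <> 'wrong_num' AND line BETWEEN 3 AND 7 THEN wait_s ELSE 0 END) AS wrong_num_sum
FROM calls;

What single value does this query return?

1683

call_id=2: ✗
call_id=3: ✓ → 303
call_id=4: ✓ → 570
call_id=5: ✗
call_id=6: ✓ → 271
call_id=7: ✗
call_id=8: ✗
call_id=9: ✓ → 9
call_id=10: ✓ → 70
call_id=11: ✓ → 123
call_id=12: ✓ → 285
call_id=13: ✗
call_id=14: ✓ → 52
wrong_num_sum = 303 + 570 + 271 + 9 + 70 + 123 + 285 + 52 = 1683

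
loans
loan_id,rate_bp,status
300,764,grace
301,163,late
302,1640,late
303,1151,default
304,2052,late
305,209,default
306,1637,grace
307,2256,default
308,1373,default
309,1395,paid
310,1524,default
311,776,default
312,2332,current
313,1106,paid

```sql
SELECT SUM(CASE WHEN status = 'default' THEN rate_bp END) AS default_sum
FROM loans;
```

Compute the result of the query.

loan_id=300: ✗
loan_id=301: ✗
loan_id=302: ✗
loan_id=303: ✓ → 1151
loan_id=304: ✗
loan_id=305: ✓ → 209
loan_id=306: ✗
loan_id=307: ✓ → 2256
loan_id=308: ✓ → 1373
loan_id=309: ✗
loan_id=310: ✓ → 1524
loan_id=311: ✓ → 776
loan_id=312: ✗
loan_id=313: ✗
default_sum = 1151 + 209 + 2256 + 1373 + 1524 + 776 = 7289

7289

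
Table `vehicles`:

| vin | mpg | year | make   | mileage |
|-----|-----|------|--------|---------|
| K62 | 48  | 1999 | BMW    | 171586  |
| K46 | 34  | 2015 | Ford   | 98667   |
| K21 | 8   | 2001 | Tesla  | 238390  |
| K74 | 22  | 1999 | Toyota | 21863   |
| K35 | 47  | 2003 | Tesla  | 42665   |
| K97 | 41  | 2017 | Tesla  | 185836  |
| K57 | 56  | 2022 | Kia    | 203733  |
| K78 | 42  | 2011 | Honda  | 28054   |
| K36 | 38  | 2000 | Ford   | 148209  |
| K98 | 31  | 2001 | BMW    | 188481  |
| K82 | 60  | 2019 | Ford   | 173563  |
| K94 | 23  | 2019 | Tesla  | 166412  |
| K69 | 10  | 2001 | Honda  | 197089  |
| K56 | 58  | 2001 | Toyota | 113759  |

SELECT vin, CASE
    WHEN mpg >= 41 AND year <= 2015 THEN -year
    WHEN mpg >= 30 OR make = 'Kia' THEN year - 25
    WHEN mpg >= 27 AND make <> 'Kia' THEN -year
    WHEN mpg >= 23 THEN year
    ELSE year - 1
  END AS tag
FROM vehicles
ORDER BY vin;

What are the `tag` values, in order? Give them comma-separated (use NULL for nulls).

2000, -2003, 1975, 1990, -2001, 1997, -1999, 2000, 1998, -2011, 1994, 2019, 1992, 1976

vin=K21: ELSE → 2000
vin=K35: mpg >= 41 AND year <= 2015 → -2003
vin=K36: mpg >= 30 OR make = 'Kia' → 1975
vin=K46: mpg >= 30 OR make = 'Kia' → 1990
vin=K56: mpg >= 41 AND year <= 2015 → -2001
vin=K57: mpg >= 30 OR make = 'Kia' → 1997
vin=K62: mpg >= 41 AND year <= 2015 → -1999
vin=K69: ELSE → 2000
vin=K74: ELSE → 1998
vin=K78: mpg >= 41 AND year <= 2015 → -2011
vin=K82: mpg >= 30 OR make = 'Kia' → 1994
vin=K94: mpg >= 23 → 2019
vin=K97: mpg >= 30 OR make = 'Kia' → 1992
vin=K98: mpg >= 30 OR make = 'Kia' → 1976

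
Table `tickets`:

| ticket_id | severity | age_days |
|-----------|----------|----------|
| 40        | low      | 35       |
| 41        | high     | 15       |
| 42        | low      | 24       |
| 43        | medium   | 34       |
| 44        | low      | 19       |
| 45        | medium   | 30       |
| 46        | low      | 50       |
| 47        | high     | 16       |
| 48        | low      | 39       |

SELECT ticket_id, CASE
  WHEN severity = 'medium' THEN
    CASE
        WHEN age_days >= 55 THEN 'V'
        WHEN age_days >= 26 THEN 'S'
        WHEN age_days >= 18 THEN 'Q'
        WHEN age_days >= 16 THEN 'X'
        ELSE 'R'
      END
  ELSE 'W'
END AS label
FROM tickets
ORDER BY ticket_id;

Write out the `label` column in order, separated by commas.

W, W, W, S, W, S, W, W, W

ticket_id=40: severity='low' → outer ELSE → W
ticket_id=41: severity='high' → outer ELSE → W
ticket_id=42: severity='low' → outer ELSE → W
ticket_id=43: severity='medium' → inner[age_days >= 26] → S
ticket_id=44: severity='low' → outer ELSE → W
ticket_id=45: severity='medium' → inner[age_days >= 26] → S
ticket_id=46: severity='low' → outer ELSE → W
ticket_id=47: severity='high' → outer ELSE → W
ticket_id=48: severity='low' → outer ELSE → W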